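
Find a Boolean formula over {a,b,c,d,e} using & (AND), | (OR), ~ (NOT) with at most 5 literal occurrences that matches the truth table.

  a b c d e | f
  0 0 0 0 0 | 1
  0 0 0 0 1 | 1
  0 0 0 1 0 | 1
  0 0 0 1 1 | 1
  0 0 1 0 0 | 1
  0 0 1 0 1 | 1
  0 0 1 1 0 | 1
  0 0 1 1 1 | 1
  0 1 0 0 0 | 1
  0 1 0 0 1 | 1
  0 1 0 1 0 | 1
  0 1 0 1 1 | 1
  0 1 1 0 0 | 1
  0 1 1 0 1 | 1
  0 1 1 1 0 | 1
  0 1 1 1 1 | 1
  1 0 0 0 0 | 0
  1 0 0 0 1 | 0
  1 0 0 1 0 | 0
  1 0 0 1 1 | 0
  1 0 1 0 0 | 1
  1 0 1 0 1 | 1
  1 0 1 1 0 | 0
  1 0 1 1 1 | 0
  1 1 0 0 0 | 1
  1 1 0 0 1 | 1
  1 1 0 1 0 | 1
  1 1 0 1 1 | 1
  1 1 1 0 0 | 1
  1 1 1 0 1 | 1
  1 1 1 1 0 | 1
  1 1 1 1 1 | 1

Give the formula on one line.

  ~a = 11111111111111110000000000000000
  (b & a) = 00000000000000000000000011111111
  (~a | (b & a)) = 11111111111111110000000011111111
  ~d = 11001100110011001100110011001100
  (c & ~d) = 00001100000011000000110000001100
  ((~a | (b & a)) | (c & ~d)) = 11111111111111110000110011111111

((~a | (b & a)) | (c & ~d))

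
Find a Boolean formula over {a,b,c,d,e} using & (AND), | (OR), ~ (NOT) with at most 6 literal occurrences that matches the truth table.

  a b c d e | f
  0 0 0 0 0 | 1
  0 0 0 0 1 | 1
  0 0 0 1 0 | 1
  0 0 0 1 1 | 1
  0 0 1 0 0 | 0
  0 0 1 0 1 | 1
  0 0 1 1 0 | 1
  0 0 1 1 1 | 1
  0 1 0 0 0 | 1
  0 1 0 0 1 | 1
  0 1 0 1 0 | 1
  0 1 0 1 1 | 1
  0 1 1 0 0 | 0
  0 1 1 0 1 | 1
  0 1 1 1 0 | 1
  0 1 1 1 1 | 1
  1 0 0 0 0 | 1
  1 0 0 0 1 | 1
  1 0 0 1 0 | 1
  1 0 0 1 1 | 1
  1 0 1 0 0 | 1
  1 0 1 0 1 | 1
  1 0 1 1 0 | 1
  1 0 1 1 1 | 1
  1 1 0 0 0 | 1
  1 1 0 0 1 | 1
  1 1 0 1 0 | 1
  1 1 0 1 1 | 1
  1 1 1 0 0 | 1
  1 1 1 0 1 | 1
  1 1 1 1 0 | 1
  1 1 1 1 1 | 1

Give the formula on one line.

((a | (d & ~a)) | (e | ~c))

  ~a = 11111111111111110000000000000000
  (d & ~a) = 00110011001100110000000000000000
  (a | (d & ~a)) = 00110011001100111111111111111111
  ~c = 11110000111100001111000011110000
  (e | ~c) = 11110101111101011111010111110101
  ((a | (d & ~a)) | (e | ~c)) = 11110111111101111111111111111111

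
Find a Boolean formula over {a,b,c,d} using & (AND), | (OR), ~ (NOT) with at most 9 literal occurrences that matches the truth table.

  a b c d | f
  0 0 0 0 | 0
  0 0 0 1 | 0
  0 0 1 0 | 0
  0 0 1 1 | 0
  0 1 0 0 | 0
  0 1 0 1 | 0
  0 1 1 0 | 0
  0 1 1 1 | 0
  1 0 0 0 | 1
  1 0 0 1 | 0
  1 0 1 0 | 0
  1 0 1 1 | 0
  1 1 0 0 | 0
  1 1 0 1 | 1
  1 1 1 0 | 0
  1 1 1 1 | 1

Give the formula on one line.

  ~b = 1111000011110000
  (a & ~b) = 0000000011110000
  (d & b) = 0000010100000101
  (a & (d & b)) = 0000000000000101
  ((a & ~b) | (a & (d & b))) = 0000000011110101
  ~d = 1010101010101010
  (~d | b) = 1010111110101111
  ~c = 1100110011001100
  (~c | d) = 1101110111011101
  ((~d | b) & (~c | d)) = 1000110110001101
  (((a & ~b) | (a & (d & b))) & ((~d | b) & (~c | d))) = 0000000010000101

(((a & ~b) | (a & (d & b))) & ((~d | b) & (~c | d)))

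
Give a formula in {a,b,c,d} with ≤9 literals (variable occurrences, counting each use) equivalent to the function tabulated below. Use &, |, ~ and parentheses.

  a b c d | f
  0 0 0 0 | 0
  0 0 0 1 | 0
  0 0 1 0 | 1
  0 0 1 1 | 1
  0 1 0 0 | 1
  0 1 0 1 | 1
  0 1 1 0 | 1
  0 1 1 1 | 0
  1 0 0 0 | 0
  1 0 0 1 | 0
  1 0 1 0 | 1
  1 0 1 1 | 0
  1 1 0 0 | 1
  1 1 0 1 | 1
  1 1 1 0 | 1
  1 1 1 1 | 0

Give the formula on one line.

((~c | (~d | (~a & ~b))) & (c | b))

  ~c = 1100110011001100
  ~d = 1010101010101010
  ~a = 1111111100000000
  ~b = 1111000011110000
  (~a & ~b) = 1111000000000000
  (~d | (~a & ~b)) = 1111101010101010
  (~c | (~d | (~a & ~b))) = 1111111011101110
  (c | b) = 0011111100111111
  ((~c | (~d | (~a & ~b))) & (c | b)) = 0011111000101110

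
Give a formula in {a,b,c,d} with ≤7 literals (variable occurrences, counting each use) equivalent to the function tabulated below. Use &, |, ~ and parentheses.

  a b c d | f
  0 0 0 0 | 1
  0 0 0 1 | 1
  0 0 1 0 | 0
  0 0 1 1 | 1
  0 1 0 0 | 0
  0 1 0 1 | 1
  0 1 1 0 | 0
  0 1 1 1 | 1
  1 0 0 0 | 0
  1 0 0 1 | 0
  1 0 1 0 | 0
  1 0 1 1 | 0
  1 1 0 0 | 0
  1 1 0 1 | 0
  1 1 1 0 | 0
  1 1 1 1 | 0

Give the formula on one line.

  ~b = 1111000011110000
  ~c = 1100110011001100
  (~b & ~c) = 1100000011000000
  ~a = 1111111100000000
  (~c & d) = 0100010001000100
  (~a | (~c & d)) = 1111111101000100
  ((~b & ~c) & (~a | (~c & d))) = 1100000001000000
  (((~b & ~c) & (~a | (~c & d))) | d) = 1101010101010101
  ((((~b & ~c) & (~a | (~c & d))) | d) & ~a) = 1101010100000000

((((~b & ~c) & (~a | (~c & d))) | d) & ~a)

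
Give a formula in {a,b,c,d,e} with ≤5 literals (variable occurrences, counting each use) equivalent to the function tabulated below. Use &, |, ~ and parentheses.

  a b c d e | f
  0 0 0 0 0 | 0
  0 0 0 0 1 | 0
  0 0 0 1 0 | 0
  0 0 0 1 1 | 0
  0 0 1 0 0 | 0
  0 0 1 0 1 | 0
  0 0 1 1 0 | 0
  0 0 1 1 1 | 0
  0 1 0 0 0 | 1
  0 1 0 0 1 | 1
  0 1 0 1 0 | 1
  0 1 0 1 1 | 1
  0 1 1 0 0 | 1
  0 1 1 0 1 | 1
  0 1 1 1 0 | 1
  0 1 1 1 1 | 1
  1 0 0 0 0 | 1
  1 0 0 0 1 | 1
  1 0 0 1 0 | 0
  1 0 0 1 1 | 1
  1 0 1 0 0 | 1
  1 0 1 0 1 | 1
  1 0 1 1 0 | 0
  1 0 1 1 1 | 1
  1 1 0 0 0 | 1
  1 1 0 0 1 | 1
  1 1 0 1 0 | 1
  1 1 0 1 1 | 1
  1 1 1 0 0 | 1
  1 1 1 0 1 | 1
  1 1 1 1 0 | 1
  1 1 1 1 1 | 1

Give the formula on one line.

(b | ((a & e) | (~d & a)))

  (a & e) = 00000000000000000101010101010101
  ~d = 11001100110011001100110011001100
  (~d & a) = 00000000000000001100110011001100
  ((a & e) | (~d & a)) = 00000000000000001101110111011101
  (b | ((a & e) | (~d & a))) = 00000000111111111101110111111111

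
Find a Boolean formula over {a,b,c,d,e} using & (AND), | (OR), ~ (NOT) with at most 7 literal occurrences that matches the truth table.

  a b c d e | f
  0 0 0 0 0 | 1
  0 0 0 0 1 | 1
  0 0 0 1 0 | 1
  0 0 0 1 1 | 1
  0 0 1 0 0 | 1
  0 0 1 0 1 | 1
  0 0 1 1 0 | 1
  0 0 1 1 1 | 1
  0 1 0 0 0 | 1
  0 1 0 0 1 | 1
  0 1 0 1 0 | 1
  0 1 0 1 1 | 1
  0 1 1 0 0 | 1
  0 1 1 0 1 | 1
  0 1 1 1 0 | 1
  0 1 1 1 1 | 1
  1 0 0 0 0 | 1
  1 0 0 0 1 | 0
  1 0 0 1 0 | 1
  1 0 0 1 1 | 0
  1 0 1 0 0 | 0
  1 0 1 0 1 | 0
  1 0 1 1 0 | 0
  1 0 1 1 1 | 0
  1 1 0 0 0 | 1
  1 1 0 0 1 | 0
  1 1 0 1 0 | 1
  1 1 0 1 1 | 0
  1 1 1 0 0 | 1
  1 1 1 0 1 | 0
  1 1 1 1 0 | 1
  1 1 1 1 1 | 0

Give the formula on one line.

(((~c | (b | e)) | ~a) & (~a | ~e))

  ~c = 11110000111100001111000011110000
  (b | e) = 01010101111111110101010111111111
  (~c | (b | e)) = 11110101111111111111010111111111
  ~a = 11111111111111110000000000000000
  ((~c | (b | e)) | ~a) = 11111111111111111111010111111111
  ~e = 10101010101010101010101010101010
  (~a | ~e) = 11111111111111111010101010101010
  (((~c | (b | e)) | ~a) & (~a | ~e)) = 11111111111111111010000010101010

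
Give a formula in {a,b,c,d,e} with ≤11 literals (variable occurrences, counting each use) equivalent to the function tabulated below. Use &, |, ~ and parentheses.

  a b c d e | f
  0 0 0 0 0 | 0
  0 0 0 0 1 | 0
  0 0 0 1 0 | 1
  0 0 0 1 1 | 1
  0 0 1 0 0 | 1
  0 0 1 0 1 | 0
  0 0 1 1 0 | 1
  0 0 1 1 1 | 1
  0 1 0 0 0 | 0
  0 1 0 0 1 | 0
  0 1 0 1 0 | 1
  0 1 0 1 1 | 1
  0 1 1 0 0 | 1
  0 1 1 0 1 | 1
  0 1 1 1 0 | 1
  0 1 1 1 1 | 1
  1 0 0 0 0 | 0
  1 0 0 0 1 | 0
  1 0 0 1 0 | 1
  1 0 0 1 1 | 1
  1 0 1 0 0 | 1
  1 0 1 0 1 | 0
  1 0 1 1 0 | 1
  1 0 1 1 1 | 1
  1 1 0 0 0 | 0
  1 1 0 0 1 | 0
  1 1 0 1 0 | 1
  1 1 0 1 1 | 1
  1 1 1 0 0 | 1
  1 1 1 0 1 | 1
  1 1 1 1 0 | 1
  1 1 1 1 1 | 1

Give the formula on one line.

((((~d | a) & (c | d)) & ((c & b) | ~e)) | d)

  ~d = 11001100110011001100110011001100
  (~d | a) = 11001100110011001111111111111111
  (c | d) = 00111111001111110011111100111111
  ((~d | a) & (c | d)) = 00001100000011000011111100111111
  (c & b) = 00000000000011110000000000001111
  ~e = 10101010101010101010101010101010
  ((c & b) | ~e) = 10101010101011111010101010101111
  (((~d | a) & (c | d)) & ((c & b) | ~e)) = 00001000000011000010101000101111
  ((((~d | a) & (c | d)) & ((c & b) | ~e)) | d) = 00111011001111110011101100111111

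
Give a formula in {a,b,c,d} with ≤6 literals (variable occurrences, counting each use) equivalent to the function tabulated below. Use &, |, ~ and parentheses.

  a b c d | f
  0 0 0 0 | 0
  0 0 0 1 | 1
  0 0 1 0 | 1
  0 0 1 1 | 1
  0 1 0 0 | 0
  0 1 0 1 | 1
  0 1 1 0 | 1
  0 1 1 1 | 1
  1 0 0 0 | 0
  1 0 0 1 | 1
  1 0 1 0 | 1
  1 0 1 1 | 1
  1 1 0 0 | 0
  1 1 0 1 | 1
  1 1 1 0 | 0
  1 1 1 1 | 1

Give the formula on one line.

  ~b = 1111000011110000
  ~a = 1111111100000000
  (~b | ~a) = 1111111111110000
  ((~b | ~a) & c) = 0011001100110000
  (((~b | ~a) & c) | d) = 0111011101110101

(((~b | ~a) & c) | d)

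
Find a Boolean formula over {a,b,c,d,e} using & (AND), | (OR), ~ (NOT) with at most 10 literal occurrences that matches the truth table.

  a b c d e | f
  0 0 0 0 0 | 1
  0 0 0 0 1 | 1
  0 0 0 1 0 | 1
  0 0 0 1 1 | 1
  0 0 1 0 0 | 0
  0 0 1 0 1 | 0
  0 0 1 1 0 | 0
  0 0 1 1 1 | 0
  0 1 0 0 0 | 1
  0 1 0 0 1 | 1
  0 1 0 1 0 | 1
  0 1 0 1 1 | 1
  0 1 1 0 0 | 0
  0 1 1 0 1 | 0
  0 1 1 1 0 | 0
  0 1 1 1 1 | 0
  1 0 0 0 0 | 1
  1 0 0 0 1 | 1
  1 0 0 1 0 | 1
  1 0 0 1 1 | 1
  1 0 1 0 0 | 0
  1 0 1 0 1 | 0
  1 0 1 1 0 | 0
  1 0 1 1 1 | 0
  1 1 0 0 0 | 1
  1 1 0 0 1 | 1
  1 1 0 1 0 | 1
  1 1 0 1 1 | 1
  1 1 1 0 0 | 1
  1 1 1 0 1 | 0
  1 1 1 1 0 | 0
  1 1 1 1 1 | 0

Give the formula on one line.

  ~c = 11110000111100001111000011110000
  ~d = 11001100110011001100110011001100
  ~e = 10101010101010101010101010101010
  (~e & a) = 00000000000000001010101010101010
  (~d & (~e & a)) = 00000000000000001000100010001000
  (~c | (~d & (~e & a))) = 11110000111100001111100011111000
  (~d | e) = 11011101110111011101110111011101
  (a | (~d | e)) = 11011101110111011111111111111111
  ((~c | (~d & (~e & a))) & (a | (~d | e))) = 11010000110100001111100011111000
  (((~c | (~d & (~e & a))) & (a | (~d | e))) & b) = 00000000110100000000000011111000
  (~c | (((~c | (~d & (~e & a))) & (a | (~d | e))) & b)) = 11110000111100001111000011111000

(~c | (((~c | (~d & (~e & a))) & (a | (~d | e))) & b))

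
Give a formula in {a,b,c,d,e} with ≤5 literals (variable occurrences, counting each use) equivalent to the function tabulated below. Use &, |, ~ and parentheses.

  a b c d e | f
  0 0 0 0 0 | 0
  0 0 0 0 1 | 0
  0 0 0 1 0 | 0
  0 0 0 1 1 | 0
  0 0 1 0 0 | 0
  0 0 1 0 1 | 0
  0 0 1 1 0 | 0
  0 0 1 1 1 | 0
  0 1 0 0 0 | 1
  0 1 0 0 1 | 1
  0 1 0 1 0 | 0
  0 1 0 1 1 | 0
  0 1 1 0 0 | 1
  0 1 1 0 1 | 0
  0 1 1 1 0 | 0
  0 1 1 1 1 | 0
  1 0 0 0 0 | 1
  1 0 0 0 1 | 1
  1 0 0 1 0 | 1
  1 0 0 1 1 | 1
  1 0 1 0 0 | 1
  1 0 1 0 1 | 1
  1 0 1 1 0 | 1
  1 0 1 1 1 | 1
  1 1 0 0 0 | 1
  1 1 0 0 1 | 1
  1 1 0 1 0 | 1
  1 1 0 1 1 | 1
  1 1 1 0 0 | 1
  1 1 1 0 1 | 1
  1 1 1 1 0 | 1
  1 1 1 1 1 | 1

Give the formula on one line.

(a | (~d & (b & (~c | ~e))))

  ~d = 11001100110011001100110011001100
  ~c = 11110000111100001111000011110000
  ~e = 10101010101010101010101010101010
  (~c | ~e) = 11111010111110101111101011111010
  (b & (~c | ~e)) = 00000000111110100000000011111010
  (~d & (b & (~c | ~e))) = 00000000110010000000000011001000
  (a | (~d & (b & (~c | ~e)))) = 00000000110010001111111111111111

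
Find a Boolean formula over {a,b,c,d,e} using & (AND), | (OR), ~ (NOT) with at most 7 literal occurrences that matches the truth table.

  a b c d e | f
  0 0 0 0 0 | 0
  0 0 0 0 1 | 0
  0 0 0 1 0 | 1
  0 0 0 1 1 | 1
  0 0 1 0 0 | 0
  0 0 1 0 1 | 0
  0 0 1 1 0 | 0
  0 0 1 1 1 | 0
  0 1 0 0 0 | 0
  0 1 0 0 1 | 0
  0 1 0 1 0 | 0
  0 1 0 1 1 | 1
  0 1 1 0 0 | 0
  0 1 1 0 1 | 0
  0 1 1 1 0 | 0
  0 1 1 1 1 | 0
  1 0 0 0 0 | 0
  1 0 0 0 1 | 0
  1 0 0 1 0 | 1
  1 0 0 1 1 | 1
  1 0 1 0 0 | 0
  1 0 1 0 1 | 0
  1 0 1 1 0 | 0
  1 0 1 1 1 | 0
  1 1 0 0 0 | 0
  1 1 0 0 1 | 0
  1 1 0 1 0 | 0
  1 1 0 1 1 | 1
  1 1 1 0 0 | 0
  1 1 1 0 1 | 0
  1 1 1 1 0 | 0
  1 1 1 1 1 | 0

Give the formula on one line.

((~c & (~b | e)) & d)

  ~c = 11110000111100001111000011110000
  ~b = 11111111000000001111111100000000
  (~b | e) = 11111111010101011111111101010101
  (~c & (~b | e)) = 11110000010100001111000001010000
  ((~c & (~b | e)) & d) = 00110000000100000011000000010000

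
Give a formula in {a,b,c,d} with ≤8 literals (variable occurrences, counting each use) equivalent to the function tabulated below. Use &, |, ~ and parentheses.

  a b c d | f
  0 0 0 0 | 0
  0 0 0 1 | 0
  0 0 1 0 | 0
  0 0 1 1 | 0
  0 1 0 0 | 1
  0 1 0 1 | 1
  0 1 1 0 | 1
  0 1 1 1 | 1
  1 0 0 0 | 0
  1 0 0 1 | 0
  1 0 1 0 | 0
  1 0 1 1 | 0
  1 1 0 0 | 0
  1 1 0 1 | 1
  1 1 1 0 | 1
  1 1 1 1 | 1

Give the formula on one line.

  ~d = 1010101010101010
  (~d & c) = 0010001000100010
  ~a = 1111111100000000
  ((~d & c) | ~a) = 1111111100100010
  (((~d & c) | ~a) & b) = 0000111100000010
  (d & b) = 0000010100000101
  ((((~d & c) | ~a) & b) | (d & b)) = 0000111100000111

((((~d & c) | ~a) & b) | (d & b))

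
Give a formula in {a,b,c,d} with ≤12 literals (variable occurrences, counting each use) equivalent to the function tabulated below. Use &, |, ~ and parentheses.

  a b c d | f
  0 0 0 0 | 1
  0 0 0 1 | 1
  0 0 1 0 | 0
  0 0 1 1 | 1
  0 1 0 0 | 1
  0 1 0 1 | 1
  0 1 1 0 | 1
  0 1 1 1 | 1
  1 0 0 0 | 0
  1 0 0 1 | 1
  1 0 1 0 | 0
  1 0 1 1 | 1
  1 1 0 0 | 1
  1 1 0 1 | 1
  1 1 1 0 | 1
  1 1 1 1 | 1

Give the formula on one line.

((b | (((c & a) & b) | d)) | ((~c | (c & d)) & ~a))

  (c & a) = 0000000000110011
  ((c & a) & b) = 0000000000000011
  (((c & a) & b) | d) = 0101010101010111
  (b | (((c & a) & b) | d)) = 0101111101011111
  ~c = 1100110011001100
  (c & d) = 0001000100010001
  (~c | (c & d)) = 1101110111011101
  ~a = 1111111100000000
  ((~c | (c & d)) & ~a) = 1101110100000000
  ((b | (((c & a) & b) | d)) | ((~c | (c & d)) & ~a)) = 1101111101011111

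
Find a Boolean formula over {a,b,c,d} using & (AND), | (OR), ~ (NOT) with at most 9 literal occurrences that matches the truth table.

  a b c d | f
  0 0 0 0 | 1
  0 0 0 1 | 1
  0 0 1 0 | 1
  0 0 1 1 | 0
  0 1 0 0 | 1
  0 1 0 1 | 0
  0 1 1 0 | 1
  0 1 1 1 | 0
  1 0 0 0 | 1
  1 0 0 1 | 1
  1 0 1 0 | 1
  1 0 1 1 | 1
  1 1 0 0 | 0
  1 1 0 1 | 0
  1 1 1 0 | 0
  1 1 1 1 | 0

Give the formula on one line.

((~d | ~b) & ((~b | ~a) & (a | (~d | ~c))))

  ~d = 1010101010101010
  ~b = 1111000011110000
  (~d | ~b) = 1111101011111010
  ~a = 1111111100000000
  (~b | ~a) = 1111111111110000
  ~c = 1100110011001100
  (~d | ~c) = 1110111011101110
  (a | (~d | ~c)) = 1110111011111111
  ((~b | ~a) & (a | (~d | ~c))) = 1110111011110000
  ((~d | ~b) & ((~b | ~a) & (a | (~d | ~c)))) = 1110101011110000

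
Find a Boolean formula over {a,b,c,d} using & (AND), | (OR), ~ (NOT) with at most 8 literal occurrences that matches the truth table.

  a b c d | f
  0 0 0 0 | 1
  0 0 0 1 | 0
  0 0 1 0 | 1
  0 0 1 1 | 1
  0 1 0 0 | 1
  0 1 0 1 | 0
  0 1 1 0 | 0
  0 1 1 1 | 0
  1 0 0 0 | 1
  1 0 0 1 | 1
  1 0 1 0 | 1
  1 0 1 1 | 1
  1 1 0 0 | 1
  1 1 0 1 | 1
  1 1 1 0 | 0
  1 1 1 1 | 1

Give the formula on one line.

((~d & ~c) | ((~b & c) | (d & a)))

  ~d = 1010101010101010
  ~c = 1100110011001100
  (~d & ~c) = 1000100010001000
  ~b = 1111000011110000
  (~b & c) = 0011000000110000
  (d & a) = 0000000001010101
  ((~b & c) | (d & a)) = 0011000001110101
  ((~d & ~c) | ((~b & c) | (d & a))) = 1011100011111101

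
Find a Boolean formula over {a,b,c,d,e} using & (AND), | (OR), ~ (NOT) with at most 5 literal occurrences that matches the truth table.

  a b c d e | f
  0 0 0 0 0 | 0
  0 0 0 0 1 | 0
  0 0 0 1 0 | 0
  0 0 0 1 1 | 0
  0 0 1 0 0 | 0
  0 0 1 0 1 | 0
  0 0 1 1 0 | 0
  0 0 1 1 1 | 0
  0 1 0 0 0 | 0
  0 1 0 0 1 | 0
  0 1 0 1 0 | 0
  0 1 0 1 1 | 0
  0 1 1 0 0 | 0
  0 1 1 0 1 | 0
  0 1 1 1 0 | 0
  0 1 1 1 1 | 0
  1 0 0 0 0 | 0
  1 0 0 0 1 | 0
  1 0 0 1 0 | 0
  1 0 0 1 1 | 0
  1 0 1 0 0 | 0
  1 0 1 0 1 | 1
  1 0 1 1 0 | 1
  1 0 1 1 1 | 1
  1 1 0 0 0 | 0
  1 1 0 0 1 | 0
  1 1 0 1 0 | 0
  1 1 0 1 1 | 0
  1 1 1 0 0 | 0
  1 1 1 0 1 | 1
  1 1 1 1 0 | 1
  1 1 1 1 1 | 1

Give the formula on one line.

  (d | e) = 01110111011101110111011101110111
  (c & a) = 00000000000000000000111100001111
  ((d | e) & (c & a)) = 00000000000000000000011100000111

((d | e) & (c & a))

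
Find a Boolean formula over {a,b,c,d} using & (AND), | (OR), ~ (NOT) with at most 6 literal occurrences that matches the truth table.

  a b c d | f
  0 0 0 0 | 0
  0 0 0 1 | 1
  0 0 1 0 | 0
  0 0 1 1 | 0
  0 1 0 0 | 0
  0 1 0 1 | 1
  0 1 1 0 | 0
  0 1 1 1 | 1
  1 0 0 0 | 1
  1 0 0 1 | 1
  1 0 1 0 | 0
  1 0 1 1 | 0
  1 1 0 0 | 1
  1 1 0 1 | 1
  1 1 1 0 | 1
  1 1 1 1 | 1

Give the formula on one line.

((~c | b) & (d | a))

  ~c = 1100110011001100
  (~c | b) = 1100111111001111
  (d | a) = 0101010111111111
  ((~c | b) & (d | a)) = 0100010111001111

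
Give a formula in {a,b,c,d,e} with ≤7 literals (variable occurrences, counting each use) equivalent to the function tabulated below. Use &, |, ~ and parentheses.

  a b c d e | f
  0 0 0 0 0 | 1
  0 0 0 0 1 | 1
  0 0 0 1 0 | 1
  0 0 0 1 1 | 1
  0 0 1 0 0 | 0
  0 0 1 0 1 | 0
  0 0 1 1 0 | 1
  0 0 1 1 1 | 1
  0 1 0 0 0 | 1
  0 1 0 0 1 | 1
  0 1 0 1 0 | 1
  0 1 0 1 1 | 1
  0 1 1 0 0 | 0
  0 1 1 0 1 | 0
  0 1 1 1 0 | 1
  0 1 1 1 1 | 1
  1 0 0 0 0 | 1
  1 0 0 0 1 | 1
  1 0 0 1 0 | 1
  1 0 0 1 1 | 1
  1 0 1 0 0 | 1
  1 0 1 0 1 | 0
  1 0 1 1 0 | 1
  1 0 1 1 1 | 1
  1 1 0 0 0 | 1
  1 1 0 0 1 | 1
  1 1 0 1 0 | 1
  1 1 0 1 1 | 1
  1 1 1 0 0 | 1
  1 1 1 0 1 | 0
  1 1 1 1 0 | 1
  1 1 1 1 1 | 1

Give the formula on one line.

  ~c = 11110000111100001111000011110000
  (~c | d) = 11110011111100111111001111110011
  ~e = 10101010101010101010101010101010
  (~e & a) = 00000000000000001010101010101010
  ((~c | d) | (~e & a)) = 11110011111100111111101111111011

((~c | d) | (~e & a))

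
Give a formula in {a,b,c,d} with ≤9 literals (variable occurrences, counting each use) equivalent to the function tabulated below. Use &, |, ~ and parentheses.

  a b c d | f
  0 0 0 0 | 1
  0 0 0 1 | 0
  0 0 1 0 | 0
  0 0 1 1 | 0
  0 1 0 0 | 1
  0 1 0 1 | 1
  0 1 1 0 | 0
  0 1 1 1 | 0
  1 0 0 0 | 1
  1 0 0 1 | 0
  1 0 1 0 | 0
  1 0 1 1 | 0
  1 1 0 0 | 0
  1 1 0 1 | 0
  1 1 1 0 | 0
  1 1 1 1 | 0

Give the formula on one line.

  ~c = 1100110011001100
  ~b = 1111000011110000
  ~d = 1010101010101010
  (~b & ~d) = 1010000010100000
  ~a = 1111111100000000
  (b & ~a) = 0000111100000000
  (c | (b & ~a)) = 0011111100110011
  ((~b & ~d) | (c | (b & ~a))) = 1011111110110011
  (~c & ((~b & ~d) | (c | (b & ~a)))) = 1000110010000000

(~c & ((~b & ~d) | (c | (b & ~a))))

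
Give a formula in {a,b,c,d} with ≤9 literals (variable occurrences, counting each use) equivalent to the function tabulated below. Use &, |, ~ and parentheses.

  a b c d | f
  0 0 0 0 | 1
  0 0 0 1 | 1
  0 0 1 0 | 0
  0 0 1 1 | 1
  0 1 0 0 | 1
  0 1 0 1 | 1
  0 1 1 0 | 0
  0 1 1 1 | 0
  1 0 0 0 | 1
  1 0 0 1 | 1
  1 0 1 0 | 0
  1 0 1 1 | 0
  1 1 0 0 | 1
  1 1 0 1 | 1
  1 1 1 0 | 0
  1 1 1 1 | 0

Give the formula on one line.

(~c | ((~a | (~d & b)) & ((d | ~c) & ~b)))

  ~c = 1100110011001100
  ~a = 1111111100000000
  ~d = 1010101010101010
  (~d & b) = 0000101000001010
  (~a | (~d & b)) = 1111111100001010
  (d | ~c) = 1101110111011101
  ~b = 1111000011110000
  ((d | ~c) & ~b) = 1101000011010000
  ((~a | (~d & b)) & ((d | ~c) & ~b)) = 1101000000000000
  (~c | ((~a | (~d & b)) & ((d | ~c) & ~b))) = 1101110011001100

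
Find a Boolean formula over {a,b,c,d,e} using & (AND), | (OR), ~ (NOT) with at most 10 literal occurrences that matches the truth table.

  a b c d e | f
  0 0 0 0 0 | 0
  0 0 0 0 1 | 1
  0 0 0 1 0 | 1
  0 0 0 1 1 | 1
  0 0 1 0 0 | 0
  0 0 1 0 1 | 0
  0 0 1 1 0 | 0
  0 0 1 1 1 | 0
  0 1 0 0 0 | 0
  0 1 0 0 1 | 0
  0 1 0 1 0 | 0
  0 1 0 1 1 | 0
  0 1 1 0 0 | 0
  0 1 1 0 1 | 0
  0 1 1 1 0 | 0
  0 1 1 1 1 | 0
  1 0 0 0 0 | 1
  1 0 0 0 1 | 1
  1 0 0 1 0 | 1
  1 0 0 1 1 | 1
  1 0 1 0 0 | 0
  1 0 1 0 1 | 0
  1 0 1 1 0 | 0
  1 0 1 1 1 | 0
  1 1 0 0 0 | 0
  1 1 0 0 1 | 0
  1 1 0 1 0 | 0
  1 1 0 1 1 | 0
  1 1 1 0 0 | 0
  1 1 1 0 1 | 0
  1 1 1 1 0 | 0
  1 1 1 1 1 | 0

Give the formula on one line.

  ~c = 11110000111100001111000011110000
  (b | ~c) = 11110000111111111111000011111111
  ~b = 11111111000000001111111100000000
  ((b | ~c) & ~b) = 11110000000000001111000000000000
  ~d = 11001100110011001100110011001100
  (~d & a) = 00000000000000001100110011001100
  (d | (~d & a)) = 00110011001100111111111111111111
  (e | (d | (~d & a))) = 01110111011101111111111111111111
  (((b | ~c) & ~b) & (e | (d | (~d & a)))) = 01110000000000001111000000000000

(((b | ~c) & ~b) & (e | (d | (~d & a))))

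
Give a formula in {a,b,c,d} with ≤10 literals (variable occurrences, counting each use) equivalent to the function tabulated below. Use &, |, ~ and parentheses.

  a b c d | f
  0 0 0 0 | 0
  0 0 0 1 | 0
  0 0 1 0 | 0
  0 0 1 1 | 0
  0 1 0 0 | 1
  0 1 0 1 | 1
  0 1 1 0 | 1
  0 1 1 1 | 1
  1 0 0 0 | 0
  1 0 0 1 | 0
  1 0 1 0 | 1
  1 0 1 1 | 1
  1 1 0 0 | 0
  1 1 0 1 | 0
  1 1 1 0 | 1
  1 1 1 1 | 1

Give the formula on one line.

(((a & ~d) | ((a & (d & c)) | b)) & (c | ~a))

  ~d = 1010101010101010
  (a & ~d) = 0000000010101010
  (d & c) = 0001000100010001
  (a & (d & c)) = 0000000000010001
  ((a & (d & c)) | b) = 0000111100011111
  ((a & ~d) | ((a & (d & c)) | b)) = 0000111110111111
  ~a = 1111111100000000
  (c | ~a) = 1111111100110011
  (((a & ~d) | ((a & (d & c)) | b)) & (c | ~a)) = 0000111100110011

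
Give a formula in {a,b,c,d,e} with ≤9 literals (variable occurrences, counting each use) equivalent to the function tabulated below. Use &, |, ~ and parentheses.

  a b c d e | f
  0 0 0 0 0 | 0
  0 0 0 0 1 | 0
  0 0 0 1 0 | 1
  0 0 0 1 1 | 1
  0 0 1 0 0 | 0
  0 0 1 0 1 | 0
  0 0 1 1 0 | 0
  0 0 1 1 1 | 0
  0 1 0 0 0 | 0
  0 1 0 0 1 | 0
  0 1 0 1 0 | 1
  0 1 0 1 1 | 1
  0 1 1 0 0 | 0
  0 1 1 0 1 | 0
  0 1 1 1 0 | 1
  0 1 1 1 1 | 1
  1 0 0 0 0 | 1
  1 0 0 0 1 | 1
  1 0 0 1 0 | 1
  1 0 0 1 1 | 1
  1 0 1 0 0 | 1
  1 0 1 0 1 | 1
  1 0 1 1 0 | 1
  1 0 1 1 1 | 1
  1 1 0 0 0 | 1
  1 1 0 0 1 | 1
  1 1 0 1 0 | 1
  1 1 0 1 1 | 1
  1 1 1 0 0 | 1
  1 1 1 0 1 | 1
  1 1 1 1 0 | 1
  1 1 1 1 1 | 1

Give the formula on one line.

(((b | ~c) | (~d | a)) & (d | a))

  ~c = 11110000111100001111000011110000
  (b | ~c) = 11110000111111111111000011111111
  ~d = 11001100110011001100110011001100
  (~d | a) = 11001100110011001111111111111111
  ((b | ~c) | (~d | a)) = 11111100111111111111111111111111
  (d | a) = 00110011001100111111111111111111
  (((b | ~c) | (~d | a)) & (d | a)) = 00110000001100111111111111111111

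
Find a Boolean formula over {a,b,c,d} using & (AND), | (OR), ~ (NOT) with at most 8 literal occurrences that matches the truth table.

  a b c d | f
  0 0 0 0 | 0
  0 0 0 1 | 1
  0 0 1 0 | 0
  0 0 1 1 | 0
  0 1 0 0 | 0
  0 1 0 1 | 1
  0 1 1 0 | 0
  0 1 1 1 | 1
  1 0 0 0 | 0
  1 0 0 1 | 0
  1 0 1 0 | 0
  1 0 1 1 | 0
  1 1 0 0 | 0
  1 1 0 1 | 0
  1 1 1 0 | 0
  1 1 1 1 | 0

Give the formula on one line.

  ~c = 1100110011001100
  (~c | a) = 1100110011111111
  ((~c | a) | b) = 1100111111111111
  (((~c | a) | b) & d) = 0100010101010101
  ~a = 1111111100000000
  ((((~c | a) | b) & d) & ~a) = 0100010100000000

((((~c | a) | b) & d) & ~a)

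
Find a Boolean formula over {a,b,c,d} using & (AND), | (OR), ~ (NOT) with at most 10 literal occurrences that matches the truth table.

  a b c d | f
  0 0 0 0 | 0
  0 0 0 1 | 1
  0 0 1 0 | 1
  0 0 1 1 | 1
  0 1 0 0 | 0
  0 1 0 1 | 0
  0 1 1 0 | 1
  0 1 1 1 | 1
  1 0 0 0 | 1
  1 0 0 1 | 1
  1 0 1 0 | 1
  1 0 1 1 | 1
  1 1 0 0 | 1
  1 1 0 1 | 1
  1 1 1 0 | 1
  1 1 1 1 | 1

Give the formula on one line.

  ~a = 1111111100000000
  (~a | b) = 1111111100001111
  (c & (~a | b)) = 0011001100000011
  ~b = 1111000011110000
  (~b | c) = 1111001111110011
  (d & (~b | c)) = 0101000101010001
  (a | (d & (~b | c))) = 0101000111111111
  ((c & (~a | b)) | (a | (d & (~b | c)))) = 0111001111111111

((c & (~a | b)) | (a | (d & (~b | c))))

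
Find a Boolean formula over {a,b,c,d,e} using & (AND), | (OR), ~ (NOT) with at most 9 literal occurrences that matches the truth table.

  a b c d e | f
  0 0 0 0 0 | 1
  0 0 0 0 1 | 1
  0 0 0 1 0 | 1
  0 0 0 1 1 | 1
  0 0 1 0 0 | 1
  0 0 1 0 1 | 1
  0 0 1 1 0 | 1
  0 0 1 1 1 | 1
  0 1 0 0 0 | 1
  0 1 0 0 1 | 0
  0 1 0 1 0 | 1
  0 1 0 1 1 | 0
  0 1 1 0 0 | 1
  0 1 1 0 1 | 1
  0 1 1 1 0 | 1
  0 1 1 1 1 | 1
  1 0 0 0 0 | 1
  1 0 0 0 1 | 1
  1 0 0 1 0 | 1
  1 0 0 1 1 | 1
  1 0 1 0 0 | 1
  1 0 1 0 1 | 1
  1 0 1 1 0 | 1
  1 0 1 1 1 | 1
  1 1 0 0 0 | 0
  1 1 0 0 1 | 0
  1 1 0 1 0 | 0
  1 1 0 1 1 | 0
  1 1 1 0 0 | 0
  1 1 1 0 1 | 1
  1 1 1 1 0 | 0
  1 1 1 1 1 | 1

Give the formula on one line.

((c & ((~b | e) | ~c)) | (~b | (~e & ~a)))

  ~b = 11111111000000001111111100000000
  (~b | e) = 11111111010101011111111101010101
  ~c = 11110000111100001111000011110000
  ((~b | e) | ~c) = 11111111111101011111111111110101
  (c & ((~b | e) | ~c)) = 00001111000001010000111100000101
  ~e = 10101010101010101010101010101010
  ~a = 11111111111111110000000000000000
  (~e & ~a) = 10101010101010100000000000000000
  (~b | (~e & ~a)) = 11111111101010101111111100000000
  ((c & ((~b | e) | ~c)) | (~b | (~e & ~a))) = 11111111101011111111111100000101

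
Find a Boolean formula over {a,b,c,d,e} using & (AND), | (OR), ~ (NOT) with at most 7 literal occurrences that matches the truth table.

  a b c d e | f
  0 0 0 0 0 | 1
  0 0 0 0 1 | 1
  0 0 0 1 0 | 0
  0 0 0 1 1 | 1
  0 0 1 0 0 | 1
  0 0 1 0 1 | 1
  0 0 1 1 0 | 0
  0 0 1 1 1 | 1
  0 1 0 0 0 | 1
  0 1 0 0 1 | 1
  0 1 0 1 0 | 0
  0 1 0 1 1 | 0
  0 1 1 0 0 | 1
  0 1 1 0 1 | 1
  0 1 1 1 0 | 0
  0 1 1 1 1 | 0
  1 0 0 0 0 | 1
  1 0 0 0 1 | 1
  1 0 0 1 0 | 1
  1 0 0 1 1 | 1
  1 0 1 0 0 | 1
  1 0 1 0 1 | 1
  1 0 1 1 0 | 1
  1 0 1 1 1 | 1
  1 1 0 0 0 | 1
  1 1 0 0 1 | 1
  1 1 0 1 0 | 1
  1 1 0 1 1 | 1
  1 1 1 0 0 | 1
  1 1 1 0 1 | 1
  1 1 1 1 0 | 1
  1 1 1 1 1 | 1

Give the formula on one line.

(((~b & e) | ~d) | a)

  ~b = 11111111000000001111111100000000
  (~b & e) = 01010101000000000101010100000000
  ~d = 11001100110011001100110011001100
  ((~b & e) | ~d) = 11011101110011001101110111001100
  (((~b & e) | ~d) | a) = 11011101110011001111111111111111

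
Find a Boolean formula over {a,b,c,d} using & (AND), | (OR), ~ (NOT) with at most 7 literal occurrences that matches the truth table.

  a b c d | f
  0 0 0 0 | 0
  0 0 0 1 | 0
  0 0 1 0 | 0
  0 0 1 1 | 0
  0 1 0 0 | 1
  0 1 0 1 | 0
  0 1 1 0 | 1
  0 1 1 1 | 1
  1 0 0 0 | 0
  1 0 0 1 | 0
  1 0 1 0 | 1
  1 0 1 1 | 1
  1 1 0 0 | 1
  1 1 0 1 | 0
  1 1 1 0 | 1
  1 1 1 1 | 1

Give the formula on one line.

((((~a | b) & ~d) & b) | (c & (b | a)))

  ~a = 1111111100000000
  (~a | b) = 1111111100001111
  ~d = 1010101010101010
  ((~a | b) & ~d) = 1010101000001010
  (((~a | b) & ~d) & b) = 0000101000001010
  (b | a) = 0000111111111111
  (c & (b | a)) = 0000001100110011
  ((((~a | b) & ~d) & b) | (c & (b | a))) = 0000101100111011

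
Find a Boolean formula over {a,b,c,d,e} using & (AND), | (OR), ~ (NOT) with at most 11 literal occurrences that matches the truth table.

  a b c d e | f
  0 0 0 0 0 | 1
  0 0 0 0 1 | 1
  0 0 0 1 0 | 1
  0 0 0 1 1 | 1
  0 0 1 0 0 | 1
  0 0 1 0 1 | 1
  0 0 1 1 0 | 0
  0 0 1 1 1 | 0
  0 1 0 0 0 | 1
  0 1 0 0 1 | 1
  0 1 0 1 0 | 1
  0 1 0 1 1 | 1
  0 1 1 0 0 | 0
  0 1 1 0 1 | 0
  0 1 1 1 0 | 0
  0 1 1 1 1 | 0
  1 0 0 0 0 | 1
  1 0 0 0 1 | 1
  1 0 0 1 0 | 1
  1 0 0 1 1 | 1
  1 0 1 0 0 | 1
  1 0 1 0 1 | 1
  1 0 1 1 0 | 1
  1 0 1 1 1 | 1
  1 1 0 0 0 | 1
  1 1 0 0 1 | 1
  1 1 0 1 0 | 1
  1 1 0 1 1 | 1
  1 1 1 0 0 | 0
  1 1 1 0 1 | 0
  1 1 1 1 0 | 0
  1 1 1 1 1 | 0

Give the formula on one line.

(((~d & (d | ~b)) | (((c | b) & a) & ~b)) | ~c)

  ~d = 11001100110011001100110011001100
  ~b = 11111111000000001111111100000000
  (d | ~b) = 11111111001100111111111100110011
  (~d & (d | ~b)) = 11001100000000001100110000000000
  (c | b) = 00001111111111110000111111111111
  ((c | b) & a) = 00000000000000000000111111111111
  (((c | b) & a) & ~b) = 00000000000000000000111100000000
  ((~d & (d | ~b)) | (((c | b) & a) & ~b)) = 11001100000000001100111100000000
  ~c = 11110000111100001111000011110000
  (((~d & (d | ~b)) | (((c | b) & a) & ~b)) | ~c) = 11111100111100001111111111110000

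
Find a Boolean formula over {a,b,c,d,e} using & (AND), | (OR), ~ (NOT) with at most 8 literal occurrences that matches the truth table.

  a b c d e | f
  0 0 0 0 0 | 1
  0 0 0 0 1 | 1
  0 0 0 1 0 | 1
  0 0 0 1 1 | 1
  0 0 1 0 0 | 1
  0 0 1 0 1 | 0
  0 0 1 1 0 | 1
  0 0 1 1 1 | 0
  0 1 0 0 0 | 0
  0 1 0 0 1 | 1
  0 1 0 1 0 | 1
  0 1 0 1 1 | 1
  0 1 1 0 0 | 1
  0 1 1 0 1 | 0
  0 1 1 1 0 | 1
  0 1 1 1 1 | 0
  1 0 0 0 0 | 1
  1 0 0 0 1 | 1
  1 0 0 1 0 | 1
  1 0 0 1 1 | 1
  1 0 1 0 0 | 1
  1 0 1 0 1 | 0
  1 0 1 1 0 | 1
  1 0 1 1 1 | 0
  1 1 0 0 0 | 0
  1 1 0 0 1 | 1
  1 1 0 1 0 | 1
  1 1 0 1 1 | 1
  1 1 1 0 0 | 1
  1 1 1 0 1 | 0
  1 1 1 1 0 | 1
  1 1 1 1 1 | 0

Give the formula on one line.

((((e | c) | (~b & ~d)) | (~e & d)) & (~c | ~e))

  (e | c) = 01011111010111110101111101011111
  ~b = 11111111000000001111111100000000
  ~d = 11001100110011001100110011001100
  (~b & ~d) = 11001100000000001100110000000000
  ((e | c) | (~b & ~d)) = 11011111010111111101111101011111
  ~e = 10101010101010101010101010101010
  (~e & d) = 00100010001000100010001000100010
  (((e | c) | (~b & ~d)) | (~e & d)) = 11111111011111111111111101111111
  ~c = 11110000111100001111000011110000
  (~c | ~e) = 11111010111110101111101011111010
  ((((e | c) | (~b & ~d)) | (~e & d)) & (~c | ~e)) = 11111010011110101111101001111010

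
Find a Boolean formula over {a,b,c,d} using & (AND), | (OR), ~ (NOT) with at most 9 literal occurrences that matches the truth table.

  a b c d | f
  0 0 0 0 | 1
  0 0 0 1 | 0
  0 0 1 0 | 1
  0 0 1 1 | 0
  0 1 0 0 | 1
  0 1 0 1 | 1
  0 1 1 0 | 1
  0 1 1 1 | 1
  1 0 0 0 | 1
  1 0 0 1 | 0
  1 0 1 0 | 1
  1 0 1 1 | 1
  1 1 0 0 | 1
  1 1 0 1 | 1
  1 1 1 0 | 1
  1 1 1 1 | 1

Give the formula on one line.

  ~d = 1010101010101010
  (~d | b) = 1010111110101111
  (a | (~d | b)) = 1010111111111111
  (d & c) = 0001000100010001
  ((d & c) | (~d | b)) = 1011111110111111
  ((a | (~d | b)) & ((d & c) | (~d | b))) = 1010111110111111

((a | (~d | b)) & ((d & c) | (~d | b)))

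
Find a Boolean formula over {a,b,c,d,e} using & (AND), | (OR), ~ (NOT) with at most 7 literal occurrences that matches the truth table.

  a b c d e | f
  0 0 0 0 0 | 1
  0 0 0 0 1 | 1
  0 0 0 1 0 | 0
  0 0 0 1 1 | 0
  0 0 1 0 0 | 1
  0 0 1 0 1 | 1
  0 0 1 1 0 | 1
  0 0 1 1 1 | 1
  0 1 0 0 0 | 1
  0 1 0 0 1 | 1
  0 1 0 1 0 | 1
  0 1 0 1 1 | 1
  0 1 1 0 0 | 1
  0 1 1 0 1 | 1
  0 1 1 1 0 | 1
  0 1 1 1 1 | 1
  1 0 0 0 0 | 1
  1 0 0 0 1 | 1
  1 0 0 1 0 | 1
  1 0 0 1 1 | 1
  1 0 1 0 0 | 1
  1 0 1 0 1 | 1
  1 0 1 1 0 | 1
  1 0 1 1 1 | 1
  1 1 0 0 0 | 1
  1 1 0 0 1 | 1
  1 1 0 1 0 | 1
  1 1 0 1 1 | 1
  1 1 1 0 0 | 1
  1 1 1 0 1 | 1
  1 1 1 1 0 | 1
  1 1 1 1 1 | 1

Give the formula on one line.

((b | c) | ((~b & ~d) | (c | a)))

  (b | c) = 00001111111111110000111111111111
  ~b = 11111111000000001111111100000000
  ~d = 11001100110011001100110011001100
  (~b & ~d) = 11001100000000001100110000000000
  (c | a) = 00001111000011111111111111111111
  ((~b & ~d) | (c | a)) = 11001111000011111111111111111111
  ((b | c) | ((~b & ~d) | (c | a))) = 11001111111111111111111111111111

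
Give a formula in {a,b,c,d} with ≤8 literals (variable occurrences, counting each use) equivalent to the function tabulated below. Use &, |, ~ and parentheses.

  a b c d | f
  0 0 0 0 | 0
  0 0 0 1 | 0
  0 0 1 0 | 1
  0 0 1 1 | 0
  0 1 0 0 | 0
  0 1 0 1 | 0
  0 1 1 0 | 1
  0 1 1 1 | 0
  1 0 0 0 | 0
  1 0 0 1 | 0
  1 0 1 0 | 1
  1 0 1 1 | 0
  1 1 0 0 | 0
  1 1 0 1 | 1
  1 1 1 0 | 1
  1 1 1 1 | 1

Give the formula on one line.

(((a & b) & (~a | d)) | (~d & c))

  (a & b) = 0000000000001111
  ~a = 1111111100000000
  (~a | d) = 1111111101010101
  ((a & b) & (~a | d)) = 0000000000000101
  ~d = 1010101010101010
  (~d & c) = 0010001000100010
  (((a & b) & (~a | d)) | (~d & c)) = 0010001000100111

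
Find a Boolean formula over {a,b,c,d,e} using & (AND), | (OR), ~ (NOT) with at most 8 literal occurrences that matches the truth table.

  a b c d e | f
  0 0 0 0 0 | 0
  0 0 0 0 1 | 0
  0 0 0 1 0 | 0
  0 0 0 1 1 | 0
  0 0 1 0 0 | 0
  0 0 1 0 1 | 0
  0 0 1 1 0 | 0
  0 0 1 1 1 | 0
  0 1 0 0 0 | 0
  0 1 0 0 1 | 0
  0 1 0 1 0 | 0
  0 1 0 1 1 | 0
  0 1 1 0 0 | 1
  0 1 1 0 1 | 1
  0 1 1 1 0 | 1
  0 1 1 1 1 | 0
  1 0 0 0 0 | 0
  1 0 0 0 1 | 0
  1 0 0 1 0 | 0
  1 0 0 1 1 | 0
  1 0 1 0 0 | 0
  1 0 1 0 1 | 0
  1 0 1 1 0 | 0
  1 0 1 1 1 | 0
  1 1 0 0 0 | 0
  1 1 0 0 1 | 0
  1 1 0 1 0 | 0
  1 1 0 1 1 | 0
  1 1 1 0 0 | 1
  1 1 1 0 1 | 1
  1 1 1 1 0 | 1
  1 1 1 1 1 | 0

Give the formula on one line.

(((c & ~d) | (c & (~e & (c | a)))) & b)

  ~d = 11001100110011001100110011001100
  (c & ~d) = 00001100000011000000110000001100
  ~e = 10101010101010101010101010101010
  (c | a) = 00001111000011111111111111111111
  (~e & (c | a)) = 00001010000010101010101010101010
  (c & (~e & (c | a))) = 00001010000010100000101000001010
  ((c & ~d) | (c & (~e & (c | a)))) = 00001110000011100000111000001110
  (((c & ~d) | (c & (~e & (c | a)))) & b) = 00000000000011100000000000001110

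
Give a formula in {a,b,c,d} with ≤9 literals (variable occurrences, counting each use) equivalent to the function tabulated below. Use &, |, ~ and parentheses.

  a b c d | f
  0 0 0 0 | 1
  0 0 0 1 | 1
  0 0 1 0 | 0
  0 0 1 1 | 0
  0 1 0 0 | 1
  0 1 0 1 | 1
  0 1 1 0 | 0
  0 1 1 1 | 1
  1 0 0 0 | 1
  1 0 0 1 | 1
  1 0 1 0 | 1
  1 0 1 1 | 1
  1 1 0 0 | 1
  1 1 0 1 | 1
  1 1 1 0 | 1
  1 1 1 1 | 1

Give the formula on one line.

  ~c = 1100110011001100
  ~b = 1111000011110000
  (~b | d) = 1111010111110101
  (~c | (~b | d)) = 1111110111111101
  ((~c | (~b | d)) | a) = 1111110111111111
  (b | a) = 0000111111111111
  (((~c | (~b | d)) | a) & (b | a)) = 0000110111111111
  ((((~c | (~b | d)) | a) & (b | a)) | ~c) = 1100110111111111

((((~c | (~b | d)) | a) & (b | a)) | ~c)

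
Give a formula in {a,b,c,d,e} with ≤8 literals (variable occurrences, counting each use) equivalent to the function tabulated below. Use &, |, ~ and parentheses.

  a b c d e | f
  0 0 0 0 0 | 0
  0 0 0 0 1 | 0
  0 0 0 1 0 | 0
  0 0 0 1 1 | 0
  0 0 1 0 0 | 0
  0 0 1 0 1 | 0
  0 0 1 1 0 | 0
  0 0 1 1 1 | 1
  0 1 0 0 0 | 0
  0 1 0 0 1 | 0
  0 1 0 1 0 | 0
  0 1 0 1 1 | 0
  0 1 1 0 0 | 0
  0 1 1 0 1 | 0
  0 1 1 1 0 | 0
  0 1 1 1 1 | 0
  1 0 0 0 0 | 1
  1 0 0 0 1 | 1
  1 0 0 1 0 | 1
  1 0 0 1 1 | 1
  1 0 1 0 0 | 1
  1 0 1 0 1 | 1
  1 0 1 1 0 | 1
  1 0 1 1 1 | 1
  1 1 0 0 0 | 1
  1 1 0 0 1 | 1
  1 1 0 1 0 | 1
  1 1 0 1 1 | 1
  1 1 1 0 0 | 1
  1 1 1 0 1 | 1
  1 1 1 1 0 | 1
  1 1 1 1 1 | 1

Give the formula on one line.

(a | ((((e | b) & (c | a)) & ~b) & d))

  (e | b) = 01010101111111110101010111111111
  (c | a) = 00001111000011111111111111111111
  ((e | b) & (c | a)) = 00000101000011110101010111111111
  ~b = 11111111000000001111111100000000
  (((e | b) & (c | a)) & ~b) = 00000101000000000101010100000000
  ((((e | b) & (c | a)) & ~b) & d) = 00000001000000000001000100000000
  (a | ((((e | b) & (c | a)) & ~b) & d)) = 00000001000000001111111111111111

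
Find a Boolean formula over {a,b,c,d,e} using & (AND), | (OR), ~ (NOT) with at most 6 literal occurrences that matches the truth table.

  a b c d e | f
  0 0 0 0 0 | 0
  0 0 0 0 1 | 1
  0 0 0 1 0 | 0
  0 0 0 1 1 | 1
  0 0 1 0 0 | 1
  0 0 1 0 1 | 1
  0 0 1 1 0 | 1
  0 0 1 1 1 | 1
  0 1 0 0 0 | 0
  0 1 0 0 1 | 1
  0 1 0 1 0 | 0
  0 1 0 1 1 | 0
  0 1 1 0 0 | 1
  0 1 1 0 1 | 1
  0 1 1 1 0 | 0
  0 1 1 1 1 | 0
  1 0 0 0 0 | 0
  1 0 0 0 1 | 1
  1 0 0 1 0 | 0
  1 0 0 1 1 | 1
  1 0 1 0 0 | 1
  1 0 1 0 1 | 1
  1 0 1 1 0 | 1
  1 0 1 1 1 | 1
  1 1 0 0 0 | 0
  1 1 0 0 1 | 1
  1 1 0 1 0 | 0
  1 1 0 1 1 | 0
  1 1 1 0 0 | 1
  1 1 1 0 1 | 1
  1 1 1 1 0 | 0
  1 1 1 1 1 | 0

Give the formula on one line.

((e | c) & (~b | ~d))

  (e | c) = 01011111010111110101111101011111
  ~b = 11111111000000001111111100000000
  ~d = 11001100110011001100110011001100
  (~b | ~d) = 11111111110011001111111111001100
  ((e | c) & (~b | ~d)) = 01011111010011000101111101001100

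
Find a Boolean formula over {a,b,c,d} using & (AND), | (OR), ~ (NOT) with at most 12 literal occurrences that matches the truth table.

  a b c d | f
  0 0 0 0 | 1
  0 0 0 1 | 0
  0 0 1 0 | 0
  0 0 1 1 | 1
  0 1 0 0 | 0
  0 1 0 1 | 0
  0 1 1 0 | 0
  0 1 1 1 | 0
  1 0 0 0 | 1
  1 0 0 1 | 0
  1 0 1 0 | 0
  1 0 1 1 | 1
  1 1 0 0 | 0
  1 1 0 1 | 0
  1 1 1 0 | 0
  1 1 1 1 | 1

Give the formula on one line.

(((~c & (c | ~d)) | (d & c)) & ((d & (a & c)) | ~b))

  ~c = 1100110011001100
  ~d = 1010101010101010
  (c | ~d) = 1011101110111011
  (~c & (c | ~d)) = 1000100010001000
  (d & c) = 0001000100010001
  ((~c & (c | ~d)) | (d & c)) = 1001100110011001
  (a & c) = 0000000000110011
  (d & (a & c)) = 0000000000010001
  ~b = 1111000011110000
  ((d & (a & c)) | ~b) = 1111000011110001
  (((~c & (c | ~d)) | (d & c)) & ((d & (a & c)) | ~b)) = 1001000010010001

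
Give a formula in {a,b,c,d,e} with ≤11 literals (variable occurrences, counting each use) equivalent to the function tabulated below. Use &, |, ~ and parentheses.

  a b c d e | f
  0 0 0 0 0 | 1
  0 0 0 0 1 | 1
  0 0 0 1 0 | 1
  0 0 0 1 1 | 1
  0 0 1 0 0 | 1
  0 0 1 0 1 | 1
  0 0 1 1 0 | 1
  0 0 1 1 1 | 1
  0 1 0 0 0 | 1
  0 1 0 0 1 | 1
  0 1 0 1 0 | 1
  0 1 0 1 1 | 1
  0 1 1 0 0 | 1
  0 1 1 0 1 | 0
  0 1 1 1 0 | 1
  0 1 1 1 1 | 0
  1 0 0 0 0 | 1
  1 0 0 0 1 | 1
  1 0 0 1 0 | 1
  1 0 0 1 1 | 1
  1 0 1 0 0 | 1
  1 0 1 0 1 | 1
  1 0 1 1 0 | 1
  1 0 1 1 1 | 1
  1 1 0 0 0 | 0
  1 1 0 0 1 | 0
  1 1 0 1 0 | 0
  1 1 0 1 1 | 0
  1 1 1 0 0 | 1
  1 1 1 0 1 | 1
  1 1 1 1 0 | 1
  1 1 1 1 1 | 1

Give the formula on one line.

  ~b = 11111111000000001111111100000000
  ~c = 11110000111100001111000011110000
  (~c | ~b) = 11111111111100001111111111110000
  ~e = 10101010101010101010101010101010
  ((~c | ~b) | ~e) = 11111111111110101111111111111010
  (a | ((~c | ~b) | ~e)) = 11111111111110101111111111111111
  (a | b) = 00000000111111111111111111111111
  ~a = 11111111111111110000000000000000
  ((a | b) & ~a) = 00000000111111110000000000000000
  (((a | b) & ~a) | c) = 00001111111111110000111100001111
  ((a | ((~c | ~b) | ~e)) & (((a | b) & ~a) | c)) = 00001111111110100000111100001111
  (~b | ((a | ((~c | ~b) | ~e)) & (((a | b) & ~a) | c))) = 11111111111110101111111100001111

(~b | ((a | ((~c | ~b) | ~e)) & (((a | b) & ~a) | c)))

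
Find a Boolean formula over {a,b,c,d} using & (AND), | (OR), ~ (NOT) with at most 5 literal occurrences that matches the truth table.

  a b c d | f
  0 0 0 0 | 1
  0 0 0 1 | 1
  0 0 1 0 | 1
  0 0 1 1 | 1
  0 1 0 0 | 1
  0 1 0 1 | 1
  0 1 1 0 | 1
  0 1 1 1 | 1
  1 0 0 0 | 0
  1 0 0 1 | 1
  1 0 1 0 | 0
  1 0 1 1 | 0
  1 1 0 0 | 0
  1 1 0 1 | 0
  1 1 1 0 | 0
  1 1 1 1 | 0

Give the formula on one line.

(~a | (d & (~c & ~b)))

  ~a = 1111111100000000
  ~c = 1100110011001100
  ~b = 1111000011110000
  (~c & ~b) = 1100000011000000
  (d & (~c & ~b)) = 0100000001000000
  (~a | (d & (~c & ~b))) = 1111111101000000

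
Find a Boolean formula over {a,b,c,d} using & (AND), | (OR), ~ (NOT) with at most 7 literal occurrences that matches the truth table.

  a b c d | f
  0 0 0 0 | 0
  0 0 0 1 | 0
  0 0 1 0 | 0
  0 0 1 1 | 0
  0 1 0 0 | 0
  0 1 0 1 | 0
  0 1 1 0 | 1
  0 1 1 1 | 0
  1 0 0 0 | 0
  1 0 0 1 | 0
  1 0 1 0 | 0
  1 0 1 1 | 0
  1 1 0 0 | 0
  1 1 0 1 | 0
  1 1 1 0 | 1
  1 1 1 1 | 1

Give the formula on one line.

((c & ((a & (c | ~d)) | (~d & b))) & b)

  ~d = 1010101010101010
  (c | ~d) = 1011101110111011
  (a & (c | ~d)) = 0000000010111011
  (~d & b) = 0000101000001010
  ((a & (c | ~d)) | (~d & b)) = 0000101010111011
  (c & ((a & (c | ~d)) | (~d & b))) = 0000001000110011
  ((c & ((a & (c | ~d)) | (~d & b))) & b) = 0000001000000011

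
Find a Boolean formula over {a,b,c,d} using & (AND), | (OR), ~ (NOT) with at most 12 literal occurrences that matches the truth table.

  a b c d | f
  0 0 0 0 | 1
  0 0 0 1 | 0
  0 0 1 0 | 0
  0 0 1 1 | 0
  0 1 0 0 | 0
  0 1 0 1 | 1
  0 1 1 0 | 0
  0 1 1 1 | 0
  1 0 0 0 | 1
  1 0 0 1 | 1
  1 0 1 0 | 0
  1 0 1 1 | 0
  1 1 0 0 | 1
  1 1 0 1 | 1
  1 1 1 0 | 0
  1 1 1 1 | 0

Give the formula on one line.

(((~c & (~b | ~d)) & a) | (((~d & ~b) | (d & b)) & ~c))

  ~c = 1100110011001100
  ~b = 1111000011110000
  ~d = 1010101010101010
  (~b | ~d) = 1111101011111010
  (~c & (~b | ~d)) = 1100100011001000
  ((~c & (~b | ~d)) & a) = 0000000011001000
  (~d & ~b) = 1010000010100000
  (d & b) = 0000010100000101
  ((~d & ~b) | (d & b)) = 1010010110100101
  (((~d & ~b) | (d & b)) & ~c) = 1000010010000100
  (((~c & (~b | ~d)) & a) | (((~d & ~b) | (d & b)) & ~c)) = 1000010011001100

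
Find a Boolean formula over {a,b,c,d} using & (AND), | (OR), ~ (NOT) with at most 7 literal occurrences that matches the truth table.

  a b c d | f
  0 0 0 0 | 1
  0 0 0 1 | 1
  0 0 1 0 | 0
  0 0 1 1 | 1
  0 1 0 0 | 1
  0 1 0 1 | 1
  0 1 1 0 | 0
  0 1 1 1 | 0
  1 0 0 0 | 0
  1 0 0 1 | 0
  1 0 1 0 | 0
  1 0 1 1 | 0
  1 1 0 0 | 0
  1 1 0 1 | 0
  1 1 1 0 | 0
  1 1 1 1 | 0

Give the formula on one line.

  ~a = 1111111100000000
  ~c = 1100110011001100
  ~b = 1111000011110000
  (~b & d) = 0101000001010000
  (~c | (~b & d)) = 1101110011011100
  (~a & (~c | (~b & d))) = 1101110000000000

(~a & (~c | (~b & d)))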